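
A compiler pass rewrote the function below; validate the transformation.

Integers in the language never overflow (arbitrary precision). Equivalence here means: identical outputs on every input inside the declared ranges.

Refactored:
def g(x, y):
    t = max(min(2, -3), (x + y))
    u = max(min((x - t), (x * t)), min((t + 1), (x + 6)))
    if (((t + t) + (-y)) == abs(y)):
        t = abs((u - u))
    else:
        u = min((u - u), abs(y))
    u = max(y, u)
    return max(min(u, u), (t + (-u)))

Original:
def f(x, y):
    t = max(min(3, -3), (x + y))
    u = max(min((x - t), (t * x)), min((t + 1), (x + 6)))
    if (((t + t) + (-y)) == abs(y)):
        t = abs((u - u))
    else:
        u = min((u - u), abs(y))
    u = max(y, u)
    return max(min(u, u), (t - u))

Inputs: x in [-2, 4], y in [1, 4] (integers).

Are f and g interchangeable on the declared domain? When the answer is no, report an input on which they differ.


The suspicious edit (`3` became `2`) never changes the result for any input inside the declared domain; all 28 inputs agree.
verdict: equivalent


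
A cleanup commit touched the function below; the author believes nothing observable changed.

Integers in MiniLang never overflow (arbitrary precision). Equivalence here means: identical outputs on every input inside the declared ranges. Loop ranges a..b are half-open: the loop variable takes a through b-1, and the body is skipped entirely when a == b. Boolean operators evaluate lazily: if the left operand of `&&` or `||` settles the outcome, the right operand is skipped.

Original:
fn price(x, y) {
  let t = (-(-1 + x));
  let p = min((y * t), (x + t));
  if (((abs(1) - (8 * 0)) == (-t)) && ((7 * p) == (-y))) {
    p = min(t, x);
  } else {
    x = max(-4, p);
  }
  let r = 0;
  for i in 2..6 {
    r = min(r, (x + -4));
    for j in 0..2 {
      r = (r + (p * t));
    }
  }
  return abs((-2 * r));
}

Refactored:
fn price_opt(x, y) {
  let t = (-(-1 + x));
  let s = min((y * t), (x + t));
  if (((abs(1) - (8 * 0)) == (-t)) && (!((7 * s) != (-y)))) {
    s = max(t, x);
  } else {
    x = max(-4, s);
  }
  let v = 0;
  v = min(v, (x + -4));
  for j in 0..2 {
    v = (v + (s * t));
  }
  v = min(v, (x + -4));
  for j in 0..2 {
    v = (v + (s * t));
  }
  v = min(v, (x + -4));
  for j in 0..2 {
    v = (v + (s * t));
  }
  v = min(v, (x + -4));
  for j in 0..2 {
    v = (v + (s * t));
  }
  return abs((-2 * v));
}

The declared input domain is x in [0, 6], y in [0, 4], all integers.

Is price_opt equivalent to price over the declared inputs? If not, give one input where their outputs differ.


Take x=2, y=0.
price: t := -1 | p := 0 | (((abs(1) - (8 * 0)) == (-t)) && ((7 * p) == (-y))): true | p := -1 | r := 0 | iter i=2: | r := -2 | iter j=0: | r := -1 | iter j=1: | r := 0 | iter i=3: | r := -2 | iter j=0: | r := -1 | iter j=1: | r := 0 | iter i=4: | r := -2 | iter j=0: | r := -1 | iter j=1: | r := 0 | iter i=5: | r := -2 | iter j=0: | r := -1 | iter j=1: | r := 0 | result 0
price_opt: t := -1 | s := 0 | (((abs(1) - (8 * 0)) == (-t)) && (!((7 * s) != (-y)))): true | s := 2 | v := 0 | v := -2 | iter j=0: | v := -4 | iter j=1: | v := -6 | v := -6 | iter j=0: | v := -8 | iter j=1: | v := -10 | v := -10 | iter j=0: | v := -12 | iter j=1: | v := -14 | v := -14 | iter j=0: | v := -16 | iter j=1: | v := -18 | result 36
0 against 36: the behavior changed.
verdict: not equivalent; witness: x=2, y=0


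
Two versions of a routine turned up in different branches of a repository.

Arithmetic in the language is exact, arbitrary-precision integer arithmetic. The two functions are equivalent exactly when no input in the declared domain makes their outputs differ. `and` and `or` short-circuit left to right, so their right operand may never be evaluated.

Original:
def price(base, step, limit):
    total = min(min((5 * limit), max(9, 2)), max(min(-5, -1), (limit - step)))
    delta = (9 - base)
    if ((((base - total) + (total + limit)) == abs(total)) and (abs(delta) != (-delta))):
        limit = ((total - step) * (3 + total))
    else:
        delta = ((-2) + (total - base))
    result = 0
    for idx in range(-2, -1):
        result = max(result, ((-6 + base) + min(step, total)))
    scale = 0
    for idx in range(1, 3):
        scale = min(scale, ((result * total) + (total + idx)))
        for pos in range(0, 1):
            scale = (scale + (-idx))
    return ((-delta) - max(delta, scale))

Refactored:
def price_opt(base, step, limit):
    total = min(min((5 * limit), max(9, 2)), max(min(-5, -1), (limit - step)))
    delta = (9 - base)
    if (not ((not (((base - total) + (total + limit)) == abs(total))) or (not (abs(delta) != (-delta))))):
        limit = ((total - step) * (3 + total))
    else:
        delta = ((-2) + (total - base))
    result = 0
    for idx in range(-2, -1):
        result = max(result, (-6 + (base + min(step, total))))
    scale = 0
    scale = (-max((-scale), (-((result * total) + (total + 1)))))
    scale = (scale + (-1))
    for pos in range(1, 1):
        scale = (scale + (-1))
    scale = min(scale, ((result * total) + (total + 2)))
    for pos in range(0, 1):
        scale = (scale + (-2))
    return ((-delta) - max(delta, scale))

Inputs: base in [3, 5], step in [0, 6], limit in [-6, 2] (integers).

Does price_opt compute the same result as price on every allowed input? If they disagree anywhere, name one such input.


Equivalent — the differences include arithmetic usage differs; also constant usage differs; also loop structure differs; also statement counts differ; also min/max/abs usage differs; also boolean connective usage differs, yet no declared input distinguishes the two.
One worked example (base=3, step=1, limit=-5) — price: total := -25 | delta := 6 | ((((base - total) + (total + limit)) == abs(total)) and (abs(delta) != (-delta))): false | delta := -30 | result := 0 | iter idx=-2: | result := 0 | scale := 0 | iter idx=1: | scale := -24 | iter pos=0: | scale := -25 | iter idx=2: | scale := -25 | iter pos=0: | scale := -27 | result 57; price_opt: total := -25 | delta := 6 | (not ((not (((base - total) + (total + limit)) == abs(total))) or (not (abs(delta) != (-delta))))): false | delta := -30 | result := 0 | iter idx=-2: | result := 0 | scale := 0 | scale := -24 | scale := -25 | loop over pos: empty range | scale := -25 | iter pos=0: | scale := -27 | result 57; agreement on 57.
Checked all 189 inputs in the declared domain: the outputs agree on every one.
verdict: equivalent


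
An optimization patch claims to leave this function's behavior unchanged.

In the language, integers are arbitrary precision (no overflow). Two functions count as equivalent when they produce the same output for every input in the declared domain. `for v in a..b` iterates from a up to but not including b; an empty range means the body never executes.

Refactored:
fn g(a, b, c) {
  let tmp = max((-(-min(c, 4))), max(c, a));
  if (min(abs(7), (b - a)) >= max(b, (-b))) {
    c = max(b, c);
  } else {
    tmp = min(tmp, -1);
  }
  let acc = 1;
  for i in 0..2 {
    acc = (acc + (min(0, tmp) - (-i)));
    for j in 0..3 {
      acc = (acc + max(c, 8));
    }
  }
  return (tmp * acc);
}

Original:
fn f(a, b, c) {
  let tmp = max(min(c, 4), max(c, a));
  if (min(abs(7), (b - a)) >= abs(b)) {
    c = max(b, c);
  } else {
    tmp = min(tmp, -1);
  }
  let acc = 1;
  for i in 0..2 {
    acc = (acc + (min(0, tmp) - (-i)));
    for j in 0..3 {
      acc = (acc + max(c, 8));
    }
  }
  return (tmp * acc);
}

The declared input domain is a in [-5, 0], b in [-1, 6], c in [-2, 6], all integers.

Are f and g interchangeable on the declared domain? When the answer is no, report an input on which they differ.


This is a faithful refactor — min/max/abs usage differs, but the computed results match everywhere.
Tracing a=-1, b=3, c=1: f: tmp=1, then (min(abs(7), (b - a)) >= abs(b)) is true, then c=3, then acc=1, then (i=0), then acc=1, then (j=0), then acc=9, then (j=1), then acc=17, then (j=2), then acc=25, then (i=1), then acc=26, then (j=0), then acc=34, then (j=1), then acc=42, then (j=2), then acc=50, then returns 50 | g: tmp=1, then (min(abs(7), (b - a)) >= max(b, (-b))) is true, then c=3, then acc=1, then (i=0), then acc=1, then (j=0), then acc=9, then (j=1), then acc=17, then (j=2), then acc=25, then (i=1), then acc=26, then (j=0), then acc=34, then (j=1), then acc=42, then (j=2), then acc=50, then returns 50 — matching result 50.
An exhaustive pass over the 432 declared inputs shows identical outputs.
verdict: equivalent


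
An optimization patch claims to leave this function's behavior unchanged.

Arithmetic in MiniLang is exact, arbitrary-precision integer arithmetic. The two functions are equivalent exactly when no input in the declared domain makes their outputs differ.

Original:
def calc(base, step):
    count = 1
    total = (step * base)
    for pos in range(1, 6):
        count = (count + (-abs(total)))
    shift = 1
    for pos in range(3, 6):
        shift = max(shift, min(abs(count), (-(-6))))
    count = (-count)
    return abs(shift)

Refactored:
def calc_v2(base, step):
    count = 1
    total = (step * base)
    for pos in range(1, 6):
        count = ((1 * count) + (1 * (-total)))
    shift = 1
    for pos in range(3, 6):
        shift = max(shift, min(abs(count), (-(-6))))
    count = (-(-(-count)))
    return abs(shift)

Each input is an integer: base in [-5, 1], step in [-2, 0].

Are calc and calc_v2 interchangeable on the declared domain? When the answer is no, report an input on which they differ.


On input base=1, step=-1, calc returns 4 while calc_v2 returns 6.
verdict: not equivalent; witness: base=1, step=-1


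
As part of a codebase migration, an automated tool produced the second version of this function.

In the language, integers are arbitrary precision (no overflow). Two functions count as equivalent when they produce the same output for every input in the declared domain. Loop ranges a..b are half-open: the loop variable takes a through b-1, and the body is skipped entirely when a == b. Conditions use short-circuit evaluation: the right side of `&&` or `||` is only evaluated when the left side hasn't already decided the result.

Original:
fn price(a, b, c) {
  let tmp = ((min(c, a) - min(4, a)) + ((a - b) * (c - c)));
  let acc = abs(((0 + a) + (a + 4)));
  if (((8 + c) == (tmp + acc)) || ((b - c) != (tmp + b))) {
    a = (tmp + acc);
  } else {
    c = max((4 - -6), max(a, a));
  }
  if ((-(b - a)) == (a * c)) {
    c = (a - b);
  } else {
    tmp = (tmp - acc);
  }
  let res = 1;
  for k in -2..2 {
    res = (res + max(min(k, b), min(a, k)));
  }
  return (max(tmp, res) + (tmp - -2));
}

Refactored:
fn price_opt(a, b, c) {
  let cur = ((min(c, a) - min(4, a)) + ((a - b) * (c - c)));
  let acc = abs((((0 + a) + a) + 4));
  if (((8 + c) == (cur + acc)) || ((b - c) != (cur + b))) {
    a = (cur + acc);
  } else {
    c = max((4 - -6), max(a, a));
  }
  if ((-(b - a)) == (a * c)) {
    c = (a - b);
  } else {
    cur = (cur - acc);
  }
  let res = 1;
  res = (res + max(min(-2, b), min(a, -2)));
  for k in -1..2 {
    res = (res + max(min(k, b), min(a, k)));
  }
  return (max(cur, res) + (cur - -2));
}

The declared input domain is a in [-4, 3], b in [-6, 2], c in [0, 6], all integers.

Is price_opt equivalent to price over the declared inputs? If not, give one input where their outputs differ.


Side by side, the visible changes include: constant usage differs, min/max/abs usage differs, arithmetic usage differs, loop structure differs, statement counts differ, local variable names differ.
Spot check at a=1, b=1, c=2 — price: tmp := 0 | acc := 6 | (((8 + c) == (tmp + acc)) || ((b - c) != (tmp + b))): true | a := 6 | ((-(b - a)) == (a * c)): false | tmp := -6 | res := 1 | iter k=-2: | res := -1 | iter k=-1: | res := -2 | iter k=0: | res := -2 | iter k=1: | res := -1 | result -5. price_opt: cur := 0 | acc := 6 | (((8 + c) == (cur + acc)) || ((b - c) != (cur + b))): true | a := 6 | ((-(b - a)) == (a * c)): false | cur := -6 | res := 1 | res := -1 | iter k=-1: | res := -2 | iter k=0: | res := -2 | iter k=1: | res := -1 | result -5. Both give -5.
Across all 504 domain points the two functions coincide.
verdict: equivalent


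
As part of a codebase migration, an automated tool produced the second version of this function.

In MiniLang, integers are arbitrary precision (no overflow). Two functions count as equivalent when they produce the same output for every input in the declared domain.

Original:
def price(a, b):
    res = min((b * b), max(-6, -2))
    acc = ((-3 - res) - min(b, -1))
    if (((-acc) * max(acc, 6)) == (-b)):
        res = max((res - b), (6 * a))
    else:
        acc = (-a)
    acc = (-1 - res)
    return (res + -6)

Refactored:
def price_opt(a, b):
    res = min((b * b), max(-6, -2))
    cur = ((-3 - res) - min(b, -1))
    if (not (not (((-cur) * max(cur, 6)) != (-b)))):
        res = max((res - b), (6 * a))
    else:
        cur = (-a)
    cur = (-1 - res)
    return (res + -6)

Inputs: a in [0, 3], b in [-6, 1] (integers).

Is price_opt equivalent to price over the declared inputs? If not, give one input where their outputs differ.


The rewrite breaks on a=0, b=-6, where the results are -8 and -2.
price: res=-2, then acc=5, then (((-acc) * max(acc, 6)) == (-b)) is false, then acc=0, then acc=1, then returns -8
price_opt: res=-2, then cur=5, then (not (not (((-cur) * max(cur, 6)) != (-b)))) is true, then res=4, then cur=-5, then returns -2
verdict: not equivalent; witness: a=0, b=-6


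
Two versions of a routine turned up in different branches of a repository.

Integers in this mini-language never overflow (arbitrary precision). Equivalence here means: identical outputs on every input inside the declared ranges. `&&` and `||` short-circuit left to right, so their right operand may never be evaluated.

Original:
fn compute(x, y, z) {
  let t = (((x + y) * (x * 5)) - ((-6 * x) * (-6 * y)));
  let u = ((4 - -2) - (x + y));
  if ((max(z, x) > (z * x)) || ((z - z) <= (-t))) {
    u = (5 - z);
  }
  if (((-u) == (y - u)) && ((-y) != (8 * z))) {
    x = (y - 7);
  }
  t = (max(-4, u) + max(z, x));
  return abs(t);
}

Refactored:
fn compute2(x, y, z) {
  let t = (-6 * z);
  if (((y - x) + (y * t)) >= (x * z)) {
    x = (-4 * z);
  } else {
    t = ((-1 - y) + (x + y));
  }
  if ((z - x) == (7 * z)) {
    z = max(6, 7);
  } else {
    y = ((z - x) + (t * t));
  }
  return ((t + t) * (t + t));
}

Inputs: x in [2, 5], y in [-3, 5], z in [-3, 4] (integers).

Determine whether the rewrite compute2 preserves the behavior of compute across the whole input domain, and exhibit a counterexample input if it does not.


Not equivalent: x=2, y=-3, z=-3 separates them (10 vs 4).
compute: t=206, then u=7, then ((max(z, x) > (z * x)) || ((z - z) <= (-t))) is true, then u=8, then (((-u) == (y - u)) && ((-y) != (8 * z))) is false, then t=10, then returns 10
compute2: t=18, then (((y - x) + (y * t)) >= (x * z)) is false, then t=1, then ((z - x) == (7 * z)) is false, then y=-4, then returns 4
verdict: not equivalent; witness: x=2, y=-3, z=-3


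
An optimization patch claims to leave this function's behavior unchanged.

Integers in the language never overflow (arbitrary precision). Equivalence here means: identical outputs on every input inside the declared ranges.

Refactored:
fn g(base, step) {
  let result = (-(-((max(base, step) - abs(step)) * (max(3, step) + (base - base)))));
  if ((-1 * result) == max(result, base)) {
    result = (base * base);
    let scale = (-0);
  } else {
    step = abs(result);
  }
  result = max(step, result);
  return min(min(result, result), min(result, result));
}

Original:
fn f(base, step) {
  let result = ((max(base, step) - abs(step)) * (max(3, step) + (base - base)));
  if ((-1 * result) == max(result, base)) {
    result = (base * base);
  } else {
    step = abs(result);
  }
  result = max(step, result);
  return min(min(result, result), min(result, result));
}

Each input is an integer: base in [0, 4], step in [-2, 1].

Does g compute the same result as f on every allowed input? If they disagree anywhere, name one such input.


Differences: constant usage differs, plus statement counts differ, plus local variable names differ — yet all 20 inputs agree.
verdict: equivalent


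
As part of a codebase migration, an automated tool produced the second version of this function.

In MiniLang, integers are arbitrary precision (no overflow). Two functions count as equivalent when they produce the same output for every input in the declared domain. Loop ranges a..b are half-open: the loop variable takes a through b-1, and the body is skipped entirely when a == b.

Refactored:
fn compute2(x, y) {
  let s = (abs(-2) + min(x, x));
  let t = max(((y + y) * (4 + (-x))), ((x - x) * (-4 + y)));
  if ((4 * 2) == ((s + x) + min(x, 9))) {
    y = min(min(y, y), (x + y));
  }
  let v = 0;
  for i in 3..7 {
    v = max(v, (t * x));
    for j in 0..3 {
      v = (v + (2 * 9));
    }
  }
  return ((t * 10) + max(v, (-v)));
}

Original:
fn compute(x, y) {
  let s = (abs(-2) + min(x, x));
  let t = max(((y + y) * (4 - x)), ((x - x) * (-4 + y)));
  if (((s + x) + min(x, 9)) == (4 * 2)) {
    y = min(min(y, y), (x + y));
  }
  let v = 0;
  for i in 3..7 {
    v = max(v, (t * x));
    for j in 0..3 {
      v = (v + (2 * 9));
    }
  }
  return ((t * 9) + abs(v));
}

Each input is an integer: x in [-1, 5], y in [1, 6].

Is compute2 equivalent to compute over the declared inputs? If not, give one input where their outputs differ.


Run the pair on x=-1, y=1.
compute: s becomes 1; next t becomes 10; next (((s + x) + min(x, 9)) == (4 * 2)) evaluates to false; next v becomes 0; next at i=3:; next v becomes 0; next at j=0:; next v becomes 18; next at j=1:; next v becomes 36; next at j=2:; next v becomes 54; next at i=4:; next v becomes 54; next at j=0:; next v becomes 72; next at j=1:; next v becomes 90; next at j=2:; next v becomes 108; next at i=5:; next v becomes 108; next at j=0:; next v becomes 126; next at j=1:; next v becomes 144; next at j=2:; next v becomes 162; next at i=6:; next v becomes 162; next at j=0:; next v becomes 180; next at j=1:; next v becomes 198; next at j=2:; next v becomes 216; next final value 306
compute2: s becomes 1; next t becomes 10; next ((4 * 2) == ((s + x) + min(x, 9))) evaluates to false; next v becomes 0; next at i=3:; next v becomes 0; next at j=0:; next v becomes 18; next at j=1:; next v becomes 36; next at j=2:; next v becomes 54; next at i=4:; next v becomes 54; next at j=0:; next v becomes 72; next at j=1:; next v becomes 90; next at j=2:; next v becomes 108; next at i=5:; next v becomes 108; next at j=0:; next v becomes 126; next at j=1:; next v becomes 144; next at j=2:; next v becomes 162; next at i=6:; next v becomes 162; next at j=0:; next v becomes 180; next at j=1:; next v becomes 198; next at j=2:; next v becomes 216; next final value 316
306 and 316 differ, so these are not the same function on this domain.
verdict: not equivalent; witness: x=-1, y=1


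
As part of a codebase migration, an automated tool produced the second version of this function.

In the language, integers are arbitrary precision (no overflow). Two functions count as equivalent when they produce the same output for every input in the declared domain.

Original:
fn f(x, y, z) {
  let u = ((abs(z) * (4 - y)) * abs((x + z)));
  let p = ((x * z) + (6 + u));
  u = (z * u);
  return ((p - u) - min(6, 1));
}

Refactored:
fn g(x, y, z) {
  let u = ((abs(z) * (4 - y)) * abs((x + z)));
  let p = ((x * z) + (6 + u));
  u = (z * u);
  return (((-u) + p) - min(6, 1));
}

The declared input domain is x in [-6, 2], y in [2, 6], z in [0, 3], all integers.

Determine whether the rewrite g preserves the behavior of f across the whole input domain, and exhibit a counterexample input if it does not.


Reading the diff, among the changes: arithmetic usage differs.
Tracing x=1, y=6, z=2: f: u := -12 | p := -4 | u := -24 | result 19 | g: u := -12 | p := -4 | u := -24 | result 19 — matching result 19.
An exhaustive pass over the 180 declared inputs shows identical outputs.
verdict: equivalent


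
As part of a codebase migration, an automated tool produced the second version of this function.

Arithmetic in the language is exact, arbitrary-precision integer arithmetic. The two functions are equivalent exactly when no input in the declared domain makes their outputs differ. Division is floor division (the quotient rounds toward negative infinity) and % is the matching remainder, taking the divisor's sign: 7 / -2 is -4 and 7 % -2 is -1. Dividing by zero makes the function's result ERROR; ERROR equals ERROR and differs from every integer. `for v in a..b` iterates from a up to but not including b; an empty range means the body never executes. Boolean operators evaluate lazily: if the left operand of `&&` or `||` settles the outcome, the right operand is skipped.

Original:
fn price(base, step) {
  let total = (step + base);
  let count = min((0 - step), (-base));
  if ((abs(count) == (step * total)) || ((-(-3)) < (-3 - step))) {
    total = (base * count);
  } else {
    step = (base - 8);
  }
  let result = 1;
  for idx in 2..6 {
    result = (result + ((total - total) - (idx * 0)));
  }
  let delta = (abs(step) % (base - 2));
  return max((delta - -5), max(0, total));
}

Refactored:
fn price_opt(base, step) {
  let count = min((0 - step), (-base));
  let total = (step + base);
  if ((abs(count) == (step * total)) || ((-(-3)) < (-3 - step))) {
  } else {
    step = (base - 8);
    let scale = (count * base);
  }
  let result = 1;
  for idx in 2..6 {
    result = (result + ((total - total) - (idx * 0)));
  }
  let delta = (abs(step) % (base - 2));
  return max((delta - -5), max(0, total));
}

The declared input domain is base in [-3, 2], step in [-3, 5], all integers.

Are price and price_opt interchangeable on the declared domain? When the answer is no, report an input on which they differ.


Try base=-3, step=4.
price: total := 1 | count := -4 | ((abs(count) == (step * total)) || ((-(-3)) < (-3 - step))): true | total := 12 | result := 1 | iter idx=2: | result := 1 | iter idx=3: | result := 1 | iter idx=4: | result := 1 | iter idx=5: | result := 1 | delta := -1 | result 12
price_opt: count := -4 | total := 1 | ((abs(count) == (step * total)) || ((-(-3)) < (-3 - step))): true | result := 1 | iter idx=2: | result := 1 | iter idx=3: | result := 1 | iter idx=4: | result := 1 | iter idx=5: | result := 1 | delta := -1 | result 4
12 and 4 differ, so these are not the same function on this domain.
verdict: not equivalent; witness: base=-3, step=4


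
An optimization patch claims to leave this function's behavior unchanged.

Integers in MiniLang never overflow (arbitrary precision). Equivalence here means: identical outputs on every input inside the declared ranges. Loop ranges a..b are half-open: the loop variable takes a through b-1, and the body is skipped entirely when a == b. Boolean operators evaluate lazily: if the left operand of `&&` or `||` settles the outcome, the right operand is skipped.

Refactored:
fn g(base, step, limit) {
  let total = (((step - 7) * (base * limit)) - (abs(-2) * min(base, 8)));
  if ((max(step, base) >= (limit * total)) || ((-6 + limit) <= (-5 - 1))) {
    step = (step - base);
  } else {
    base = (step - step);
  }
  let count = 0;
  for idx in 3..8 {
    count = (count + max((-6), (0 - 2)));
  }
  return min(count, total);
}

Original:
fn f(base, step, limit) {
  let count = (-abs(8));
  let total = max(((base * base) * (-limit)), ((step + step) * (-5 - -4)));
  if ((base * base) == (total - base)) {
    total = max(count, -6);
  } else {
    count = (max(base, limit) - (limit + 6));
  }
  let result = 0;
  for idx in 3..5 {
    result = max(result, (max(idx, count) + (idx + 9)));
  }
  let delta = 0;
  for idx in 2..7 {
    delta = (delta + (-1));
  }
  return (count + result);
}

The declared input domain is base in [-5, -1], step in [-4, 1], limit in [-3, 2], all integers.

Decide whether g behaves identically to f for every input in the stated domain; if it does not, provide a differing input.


Evaluate both at base=-5, step=-4, limit=-3.
f: count=-8, then total=75, then ((base * base) == (total - base)) is false, then count=-6, then result=0, then (idx=3), then result=15, then (idx=4), then result=17, then delta=0, then (idx=2), then delta=-1, then (idx=3), then delta=-2, then (idx=4), then delta=-3, then (idx=5), then delta=-4, then (idx=6), then delta=-5, then returns 11
g: total=-155, then ((max(step, base) >= (limit * total)) || ((-6 + limit) <= (-5 - 1))) is true, then step=1, then count=0, then (idx=3), then count=-2, then (idx=4), then count=-4, then (idx=5), then count=-6, then (idx=6), then count=-8, then (idx=7), then count=-10, then returns -155
11 != -155, so the rewrite changes behavior.
verdict: not equivalent; witness: base=-5, step=-4, limit=-3


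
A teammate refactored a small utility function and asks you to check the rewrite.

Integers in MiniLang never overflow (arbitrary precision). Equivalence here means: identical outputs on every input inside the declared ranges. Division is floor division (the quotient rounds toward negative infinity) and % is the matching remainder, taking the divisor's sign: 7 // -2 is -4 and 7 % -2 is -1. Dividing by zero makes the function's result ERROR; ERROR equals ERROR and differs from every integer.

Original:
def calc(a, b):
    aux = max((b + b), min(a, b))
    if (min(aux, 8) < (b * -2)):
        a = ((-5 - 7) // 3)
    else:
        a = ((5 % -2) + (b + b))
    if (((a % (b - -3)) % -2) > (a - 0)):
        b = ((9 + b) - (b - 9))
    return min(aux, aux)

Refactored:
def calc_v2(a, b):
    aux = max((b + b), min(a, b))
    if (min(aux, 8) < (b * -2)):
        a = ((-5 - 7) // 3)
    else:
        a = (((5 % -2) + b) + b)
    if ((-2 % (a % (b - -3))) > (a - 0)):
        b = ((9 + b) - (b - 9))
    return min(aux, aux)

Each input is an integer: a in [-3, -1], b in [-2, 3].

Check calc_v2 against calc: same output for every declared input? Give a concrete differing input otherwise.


Evaluate both at a=-3, b=-2.
calc: aux becomes -3; next (min(aux, 8) < (b * -2)) evaluates to true; next a becomes -4; next (((a % (b - -3)) % -2) > (a - 0)) evaluates to true; next b becomes 18; next final value -3
calc_v2: aux becomes -3; next (min(aux, 8) < (b * -2)) evaluates to true; next a becomes -4; next hits division by zero so the output is ERROR
-3 and ERROR differ, so these are not the same function on this domain.
verdict: not equivalent; witness: a=-3, b=-2


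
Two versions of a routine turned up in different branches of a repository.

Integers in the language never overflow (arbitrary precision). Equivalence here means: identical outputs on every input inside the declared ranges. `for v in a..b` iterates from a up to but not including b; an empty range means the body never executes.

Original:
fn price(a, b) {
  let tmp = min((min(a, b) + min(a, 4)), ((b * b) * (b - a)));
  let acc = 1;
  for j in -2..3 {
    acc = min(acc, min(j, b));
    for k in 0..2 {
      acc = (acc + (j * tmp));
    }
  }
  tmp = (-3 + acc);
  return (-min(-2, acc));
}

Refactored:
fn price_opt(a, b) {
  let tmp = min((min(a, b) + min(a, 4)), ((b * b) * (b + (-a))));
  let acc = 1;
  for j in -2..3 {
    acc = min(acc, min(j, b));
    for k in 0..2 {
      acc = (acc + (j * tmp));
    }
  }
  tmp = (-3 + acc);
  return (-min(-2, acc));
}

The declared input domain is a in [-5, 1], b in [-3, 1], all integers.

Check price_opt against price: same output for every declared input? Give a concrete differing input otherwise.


Equivalent — the differences include arithmetic usage differs, yet no declared input distinguishes the two.
One worked example (a=1, b=-1) — price: tmp becomes -2; next acc becomes 1; next at j=-2:; next acc becomes -2; next at k=0:; next acc becomes 2; next at k=1:; next acc becomes 6; next at j=-1:; next acc becomes -1; next at k=0:; next acc becomes 1; next at k=1:; next acc becomes 3; next at j=0:; next acc becomes -1; next at k=0:; next acc becomes -1; next at k=1:; next acc becomes -1; next at j=1:; next acc becomes -1; next at k=0:; next acc becomes -3; next at k=1:; next acc becomes -5; next at j=2:; next acc becomes -5; next at k=0:; next acc becomes -9; next at k=1:; next acc becomes -13; next tmp becomes -16; next final value 13; price_opt: tmp becomes -2; next acc becomes 1; next at j=-2:; next acc becomes -2; next at k=0:; next acc becomes 2; next at k=1:; next acc becomes 6; next at j=-1:; next acc becomes -1; next at k=0:; next acc becomes 1; next at k=1:; next acc becomes 3; next at j=0:; next acc becomes -1; next at k=0:; next acc becomes -1; next at k=1:; next acc becomes -1; next at j=1:; next acc becomes -1; next at k=0:; next acc becomes -3; next at k=1:; next acc becomes -5; next at j=2:; next acc becomes -5; next at k=0:; next acc becomes -9; next at k=1:; next acc becomes -13; next tmp becomes -16; next final value 13; agreement on 13.
Across all 35 domain points the two functions coincide.
verdict: equivalent


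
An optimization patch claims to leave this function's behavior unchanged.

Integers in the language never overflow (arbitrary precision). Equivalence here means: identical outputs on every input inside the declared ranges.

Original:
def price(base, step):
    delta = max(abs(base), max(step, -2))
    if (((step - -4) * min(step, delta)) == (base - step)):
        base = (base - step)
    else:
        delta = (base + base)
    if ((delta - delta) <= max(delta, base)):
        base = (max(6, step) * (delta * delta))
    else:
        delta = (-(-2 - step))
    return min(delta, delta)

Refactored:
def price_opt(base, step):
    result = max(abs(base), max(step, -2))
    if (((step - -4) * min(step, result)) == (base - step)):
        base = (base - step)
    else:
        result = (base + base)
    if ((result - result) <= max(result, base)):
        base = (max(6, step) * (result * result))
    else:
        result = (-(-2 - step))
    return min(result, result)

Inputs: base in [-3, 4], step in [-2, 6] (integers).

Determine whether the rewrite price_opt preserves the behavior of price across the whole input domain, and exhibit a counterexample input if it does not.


Reading the diff, among the changes: local variable names differ.
One worked example (base=2, step=1) — price: delta becomes 2; next (((step - -4) * min(step, delta)) == (base - step)) evaluates to false; next delta becomes 4; next ((delta - delta) <= max(delta, base)) evaluates to true; next base becomes 96; next final value 4; price_opt: result becomes 2; next (((step - -4) * min(step, result)) == (base - step)) evaluates to false; next result becomes 4; next ((result - result) <= max(result, base)) evaluates to true; next base becomes 96; next final value 4; agreement on 4.
Checked all 72 inputs in the declared domain: the outputs agree on every one.
verdict: equivalent


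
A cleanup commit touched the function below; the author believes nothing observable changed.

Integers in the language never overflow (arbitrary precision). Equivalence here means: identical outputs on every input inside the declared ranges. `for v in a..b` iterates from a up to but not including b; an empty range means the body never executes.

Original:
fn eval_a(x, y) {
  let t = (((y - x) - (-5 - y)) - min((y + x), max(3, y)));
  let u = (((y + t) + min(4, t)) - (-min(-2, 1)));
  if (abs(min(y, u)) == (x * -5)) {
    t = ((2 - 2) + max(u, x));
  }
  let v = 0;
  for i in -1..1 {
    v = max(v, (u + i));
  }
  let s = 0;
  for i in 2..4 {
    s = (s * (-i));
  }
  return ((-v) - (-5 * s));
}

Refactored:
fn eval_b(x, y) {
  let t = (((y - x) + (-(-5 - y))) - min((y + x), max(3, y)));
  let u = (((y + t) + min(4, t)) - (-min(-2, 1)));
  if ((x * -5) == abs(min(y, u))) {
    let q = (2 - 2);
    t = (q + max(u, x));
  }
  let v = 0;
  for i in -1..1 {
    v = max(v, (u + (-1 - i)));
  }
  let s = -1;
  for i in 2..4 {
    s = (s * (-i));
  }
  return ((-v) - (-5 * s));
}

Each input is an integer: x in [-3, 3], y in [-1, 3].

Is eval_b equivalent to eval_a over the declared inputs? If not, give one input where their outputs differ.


Try x=-3, y=-1.
eval_a: t = 10; u = 11; (abs(min(y, u)) == (x * -5)) -> false; v = 0; [i=-1]; v = 10; [i=0]; v = 11; s = 0; [i=2]; s = 0; [i=3]; s = 0; return -11
eval_b: t = 10; u = 11; ((x * -5) == abs(min(y, u))) -> false; v = 0; [i=-1]; v = 11; [i=0]; v = 11; s = -1; [i=2]; s = 2; [i=3]; s = -6; return -41
-11 against -41: the behavior changed.
verdict: not equivalent; witness: x=-3, y=-1


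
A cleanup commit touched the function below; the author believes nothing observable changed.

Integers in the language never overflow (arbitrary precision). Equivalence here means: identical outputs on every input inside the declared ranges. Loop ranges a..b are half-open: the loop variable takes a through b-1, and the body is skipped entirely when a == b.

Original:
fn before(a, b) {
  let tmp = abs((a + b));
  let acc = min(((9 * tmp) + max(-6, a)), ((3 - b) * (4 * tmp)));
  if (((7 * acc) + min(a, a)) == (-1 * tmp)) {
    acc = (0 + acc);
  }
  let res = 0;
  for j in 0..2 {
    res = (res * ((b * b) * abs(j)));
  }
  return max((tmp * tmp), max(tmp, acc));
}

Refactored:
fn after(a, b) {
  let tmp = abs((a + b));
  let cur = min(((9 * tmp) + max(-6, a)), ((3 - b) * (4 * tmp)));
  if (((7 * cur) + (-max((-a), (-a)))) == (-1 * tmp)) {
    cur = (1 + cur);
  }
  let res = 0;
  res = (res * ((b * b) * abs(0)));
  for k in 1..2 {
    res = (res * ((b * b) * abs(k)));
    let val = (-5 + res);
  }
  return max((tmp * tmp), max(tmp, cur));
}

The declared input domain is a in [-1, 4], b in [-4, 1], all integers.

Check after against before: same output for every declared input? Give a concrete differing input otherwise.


Evaluate both at a=0, b=0.
before: tmp := 0 | acc := 0 | (((7 * acc) + min(a, a)) == (-1 * tmp)): true | acc := 0 | res := 0 | iter j=0: | res := 0 | iter j=1: | res := 0 | result 0
after: tmp := 0 | cur := 0 | (((7 * cur) + (-max((-a), (-a)))) == (-1 * tmp)): true | cur := 1 | res := 0 | res := 0 | iter k=1: | res := 0 | val := -5 | result 1
0 != 1, so the rewrite changes behavior.
verdict: not equivalent; witness: a=0, b=0


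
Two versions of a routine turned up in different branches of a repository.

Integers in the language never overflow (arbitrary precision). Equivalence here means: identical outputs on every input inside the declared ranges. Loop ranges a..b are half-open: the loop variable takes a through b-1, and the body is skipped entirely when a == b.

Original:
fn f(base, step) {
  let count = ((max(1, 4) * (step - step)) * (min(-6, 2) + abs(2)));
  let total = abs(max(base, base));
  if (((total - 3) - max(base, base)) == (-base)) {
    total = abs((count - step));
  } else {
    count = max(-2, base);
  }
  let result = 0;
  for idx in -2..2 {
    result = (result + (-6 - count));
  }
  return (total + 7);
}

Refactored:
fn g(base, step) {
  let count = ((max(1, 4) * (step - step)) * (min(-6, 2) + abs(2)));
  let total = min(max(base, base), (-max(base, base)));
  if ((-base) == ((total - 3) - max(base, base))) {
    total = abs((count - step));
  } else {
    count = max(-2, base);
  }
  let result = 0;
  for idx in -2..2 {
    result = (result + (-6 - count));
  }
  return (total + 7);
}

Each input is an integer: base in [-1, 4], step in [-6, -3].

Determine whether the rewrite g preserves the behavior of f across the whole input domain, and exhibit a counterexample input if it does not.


These are not equivalent — on base=-1, step=-6 the outputs split (8 vs 6).
f: count=0, then total=1, then (((total - 3) - max(base, base)) == (-base)) is false, then count=-1, then result=0, then (idx=-2), then result=-5, then (idx=-1), then result=-10, then (idx=0), then result=-15, then (idx=1), then result=-20, then returns 8
g: count=0, then total=-1, then ((-base) == ((total - 3) - max(base, base))) is false, then count=-1, then result=0, then (idx=-2), then result=-5, then (idx=-1), then result=-10, then (idx=0), then result=-15, then (idx=1), then result=-20, then returns 6
verdict: not equivalent; witness: base=-1, step=-6


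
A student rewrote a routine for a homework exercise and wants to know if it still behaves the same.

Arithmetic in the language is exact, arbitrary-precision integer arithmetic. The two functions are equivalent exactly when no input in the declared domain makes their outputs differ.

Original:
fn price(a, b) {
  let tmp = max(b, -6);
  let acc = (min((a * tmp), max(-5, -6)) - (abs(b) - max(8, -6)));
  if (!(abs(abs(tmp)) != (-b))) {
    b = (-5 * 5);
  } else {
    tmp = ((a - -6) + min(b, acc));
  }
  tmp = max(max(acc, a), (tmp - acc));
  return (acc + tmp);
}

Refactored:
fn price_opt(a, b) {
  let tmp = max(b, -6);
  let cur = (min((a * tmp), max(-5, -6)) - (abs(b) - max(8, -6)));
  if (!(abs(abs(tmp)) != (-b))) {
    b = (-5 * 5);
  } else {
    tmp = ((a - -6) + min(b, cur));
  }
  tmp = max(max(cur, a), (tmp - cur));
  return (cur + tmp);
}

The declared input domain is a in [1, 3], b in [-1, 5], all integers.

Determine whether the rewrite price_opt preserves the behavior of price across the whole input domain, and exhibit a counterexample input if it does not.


Changes here: local variable names differ; the full 21-point sweep finds no disagreement.
verdict: equivalent


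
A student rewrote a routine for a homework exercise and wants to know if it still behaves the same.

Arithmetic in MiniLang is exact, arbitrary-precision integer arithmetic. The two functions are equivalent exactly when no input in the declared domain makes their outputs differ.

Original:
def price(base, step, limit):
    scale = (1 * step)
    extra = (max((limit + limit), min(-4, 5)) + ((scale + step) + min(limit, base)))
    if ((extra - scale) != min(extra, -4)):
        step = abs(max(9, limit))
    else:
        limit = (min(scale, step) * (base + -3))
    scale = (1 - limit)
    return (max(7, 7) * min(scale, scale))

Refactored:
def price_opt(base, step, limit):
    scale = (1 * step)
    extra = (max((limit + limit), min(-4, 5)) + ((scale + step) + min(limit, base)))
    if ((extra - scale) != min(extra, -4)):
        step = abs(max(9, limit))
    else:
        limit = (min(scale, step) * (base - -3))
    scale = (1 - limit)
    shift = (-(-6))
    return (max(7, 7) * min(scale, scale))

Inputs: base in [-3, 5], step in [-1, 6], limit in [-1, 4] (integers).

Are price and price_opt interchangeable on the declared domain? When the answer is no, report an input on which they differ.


Try base=-3, step=1, limit=-1.
price: scale = 1; extra = -3; ((extra - scale) != min(extra, -4)) -> false; limit = -6; scale = 7; return 49
price_opt: scale = 1; extra = -3; ((extra - scale) != min(extra, -4)) -> false; limit = 0; scale = 1; shift = 6; return 7
49 vs 7 — the two versions disagree here.
verdict: not equivalent; witness: base=-3, step=1, limit=-1


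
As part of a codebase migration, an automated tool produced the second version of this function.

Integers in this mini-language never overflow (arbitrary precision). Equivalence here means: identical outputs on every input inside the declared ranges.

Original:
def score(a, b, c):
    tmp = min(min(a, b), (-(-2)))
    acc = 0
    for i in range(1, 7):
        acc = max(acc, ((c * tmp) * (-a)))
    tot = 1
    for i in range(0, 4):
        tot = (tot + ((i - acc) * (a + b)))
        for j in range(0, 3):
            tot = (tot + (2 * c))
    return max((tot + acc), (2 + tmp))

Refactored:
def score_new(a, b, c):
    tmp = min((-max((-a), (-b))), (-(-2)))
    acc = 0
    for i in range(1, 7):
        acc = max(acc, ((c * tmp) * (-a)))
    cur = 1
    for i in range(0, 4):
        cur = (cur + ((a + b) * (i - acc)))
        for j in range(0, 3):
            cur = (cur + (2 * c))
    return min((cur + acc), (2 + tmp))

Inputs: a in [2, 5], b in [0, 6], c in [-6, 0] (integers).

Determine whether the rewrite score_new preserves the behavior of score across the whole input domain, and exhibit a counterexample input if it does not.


There is a counterexample at a=2, b=0, c=-6: 2 on one side, -131 on the other.
score: tmp=0, then acc=0, then (i=1), then acc=0, then (i=2), then acc=0, then (i=3), then acc=0, then (i=4), then acc=0, then (i=5), then acc=0, then (i=6), then acc=0, then tot=1, then (i=0), then tot=1, then (j=0), then tot=-11, then (j=1), then tot=-23, then (j=2), then tot=-35, then (i=1), then tot=-33, then (j=0), then tot=-45, then (j=1), then tot=-57, then (j=2), then tot=-69, then (i=2), then tot=-65, then (j=0), then tot=-77, then (j=1), then tot=-89, then (j=2), then tot=-101, then (i=3), then tot=-95, then (j=0), then tot=-107, then (j=1), then tot=-119, then (j=2), then tot=-131, then returns 2
score_new: tmp=0, then acc=0, then (i=1), then acc=0, then (i=2), then acc=0, then (i=3), then acc=0, then (i=4), then acc=0, then (i=5), then acc=0, then (i=6), then acc=0, then cur=1, then (i=0), then cur=1, then (j=0), then cur=-11, then (j=1), then cur=-23, then (j=2), then cur=-35, then (i=1), then cur=-33, then (j=0), then cur=-45, then (j=1), then cur=-57, then (j=2), then cur=-69, then (i=2), then cur=-65, then (j=0), then cur=-77, then (j=1), then cur=-89, then (j=2), then cur=-101, then (i=3), then cur=-95, then (j=0), then cur=-107, then (j=1), then cur=-119, then (j=2), then cur=-131, then returns -131
verdict: not equivalent; witness: a=2, b=0, c=-6
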